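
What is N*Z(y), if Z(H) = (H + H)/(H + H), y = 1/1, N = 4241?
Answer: 4241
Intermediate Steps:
y = 1
Z(H) = 1 (Z(H) = (2*H)/((2*H)) = (2*H)*(1/(2*H)) = 1)
N*Z(y) = 4241*1 = 4241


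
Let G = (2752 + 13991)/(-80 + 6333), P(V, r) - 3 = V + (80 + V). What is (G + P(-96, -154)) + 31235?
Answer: 194647621/6253 ≈ 31129.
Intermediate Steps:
P(V, r) = 83 + 2*V (P(V, r) = 3 + (V + (80 + V)) = 3 + (80 + 2*V) = 83 + 2*V)
G = 16743/6253 ≈ 2.6776
(G + P(-96, -154)) + 31235 = (16743/6253 + (83 + 2*(-96))) + 31235 = (16743/6253 + (83 - 192)) + 31235 = (16743/6253 - 109) + 31235 = -664834/6253 + 31235 = 194647621/6253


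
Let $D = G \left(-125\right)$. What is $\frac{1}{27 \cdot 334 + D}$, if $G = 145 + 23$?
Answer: $- \frac{1}{11982} \approx -8.3458 \cdot 10^{-5}$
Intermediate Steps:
$G = 168$
$D = -21000$ ($D = 168 \left(-125\right) = -21000$)
$\frac{1}{27 \cdot 334 + D} = \frac{1}{27 \cdot 334 - 21000} = \frac{1}{9018 - 21000} = \frac{1}{-11982} = - \frac{1}{11982}$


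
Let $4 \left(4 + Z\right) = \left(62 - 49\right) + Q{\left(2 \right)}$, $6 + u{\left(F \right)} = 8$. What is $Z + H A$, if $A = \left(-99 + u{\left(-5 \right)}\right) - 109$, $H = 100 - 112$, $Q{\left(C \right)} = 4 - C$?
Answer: $\frac{9887}{4} \approx 2471.8$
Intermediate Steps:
$H = -12$ ($H = 100 - 112 = -12$)
$u{\left(F \right)} = 2$ ($u{\left(F \right)} = -6 + 8 = 2$)
$A = -206$ ($A = \left(-99 + 2\right) - 109 = -97 - 109 = -206$)
$Z = - \frac{1}{4}$ ($Z = -4 + \frac{\left(62 - 49\right) + \left(4 - 2\right)}{4} = -4 + \frac{13 + \left(4 - 2\right)}{4} = -4 + \frac{13 + 2}{4} = -4 + \frac{1}{4} \cdot 15 = -4 + \frac{15}{4} = - \frac{1}{4} \approx -0.25$)
$Z + H A = - \frac{1}{4} - -2472 = - \frac{1}{4} + 2472 = \frac{9887}{4}$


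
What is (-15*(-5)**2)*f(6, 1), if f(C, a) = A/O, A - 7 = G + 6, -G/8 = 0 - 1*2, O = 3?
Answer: -3625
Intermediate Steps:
G = 16 (G = -8*(0 - 1*2) = -8*(0 - 2) = -8*(-2) = 16)
A = 29 (A = 7 + (16 + 6) = 7 + 22 = 29)
f(C, a) = 29/3
(-15*(-5)**2)*f(6, 1) = -15*(-5)**2*(29/3) = -15*25*(29/3) = -375*29/3 = -3625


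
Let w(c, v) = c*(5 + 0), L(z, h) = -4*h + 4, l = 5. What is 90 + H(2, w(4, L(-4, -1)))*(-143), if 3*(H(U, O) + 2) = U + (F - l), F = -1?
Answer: 1700/3 ≈ 566.67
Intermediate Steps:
L(z, h) = 4 - 4*h
w(c, v) = 5*c (w(c, v) = c*5 = 5*c)
H(U, O) = -4 + U/3 (H(U, O) = -2 + (U + (-1 - 1*5))/3 = -2 + (U + (-1 - 5))/3 = -2 + (U - 6)/3 = -2 + (-6 + U)/3 = -2 + (-2 + U/3) = -4 + U/3)
90 + H(2, w(4, L(-4, -1)))*(-143) = 90 + (-4 + (⅓)*2)*(-143) = 90 + (-4 + ⅔)*(-143) = 90 - 10/3*(-143) = 90 + 1430/3 = 1700/3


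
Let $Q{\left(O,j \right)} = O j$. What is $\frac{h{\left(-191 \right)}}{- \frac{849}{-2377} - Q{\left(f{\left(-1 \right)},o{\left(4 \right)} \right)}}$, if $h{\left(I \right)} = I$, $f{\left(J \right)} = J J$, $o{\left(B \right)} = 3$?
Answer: $\frac{454007}{6282} \approx 72.271$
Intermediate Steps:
$f{\left(J \right)} = J^{2}$
$\frac{h{\left(-191 \right)}}{- \frac{849}{-2377} - Q{\left(f{\left(-1 \right)},o{\left(4 \right)} \right)}} = - \frac{191}{- \frac{849}{-2377} - \left(-1\right)^{2} \cdot 3} = - \frac{191}{\left(-849\right) \left(- \frac{1}{2377}\right) - 1 \cdot 3} = - \frac{191}{\frac{849}{2377} - 3} = - \frac{191}{- \frac{6282}{2377}} = \left(-191\right) \left(- \frac{2377}{6282}\right) = \frac{454007}{6282}$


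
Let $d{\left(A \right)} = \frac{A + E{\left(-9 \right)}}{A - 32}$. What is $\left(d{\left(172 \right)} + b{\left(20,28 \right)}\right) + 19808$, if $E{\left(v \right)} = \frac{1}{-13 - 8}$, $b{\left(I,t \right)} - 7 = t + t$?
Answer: $\frac{58424351}{2940} \approx 19872.0$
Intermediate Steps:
$b{\left(I,t \right)} = 7 + 2 t$ ($b{\left(I,t \right)} = 7 + \left(t + t\right) = 7 + 2 t$)
$E{\left(v \right)} = - \frac{1}{21}$ ($E{\left(v \right)} = \frac{1}{-21} = - \frac{1}{21}$)
$d{\left(A \right)} = \frac{- \frac{1}{21} + A}{-32 + A}$ ($d{\left(A \right)} = \frac{A - \frac{1}{21}}{A - 32} = \frac{- \frac{1}{21} + A}{-32 + A}$)
$\left(d{\left(172 \right)} + b{\left(20,28 \right)}\right) + 19808 = \left(\frac{- \frac{1}{21} + 172}{-32 + 172} + \left(7 + 2 \cdot 28\right)\right) + 19808 = \left(\frac{1}{140} \cdot \frac{3611}{21} + \left(7 + 56\right)\right) + 19808 = \left(\frac{1}{140} \cdot \frac{3611}{21} + 63\right) + 19808 = \left(\frac{3611}{2940} + 63\right) + 19808 = \frac{188831}{2940} + 19808 = \frac{58424351}{2940}$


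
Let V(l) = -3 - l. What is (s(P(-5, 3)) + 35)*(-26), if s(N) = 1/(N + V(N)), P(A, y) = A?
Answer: -2704/3 ≈ -901.33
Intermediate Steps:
s(N) = -⅓ (s(N) = 1/(N + (-3 - N)) = 1/(-3) = -⅓)
(s(P(-5, 3)) + 35)*(-26) = (-⅓ + 35)*(-26) = (104/3)*(-26) = -2704/3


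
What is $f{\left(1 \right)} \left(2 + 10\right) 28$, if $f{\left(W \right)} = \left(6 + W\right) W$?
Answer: $2352$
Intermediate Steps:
$f{\left(W \right)} = W \left(6 + W\right)$
$f{\left(1 \right)} \left(2 + 10\right) 28 = 1 \left(6 + 1\right) \left(2 + 10\right) 28 = 1 \cdot 7 \cdot 12 \cdot 28 = 7 \cdot 12 \cdot 28 = 84 \cdot 28 = 2352$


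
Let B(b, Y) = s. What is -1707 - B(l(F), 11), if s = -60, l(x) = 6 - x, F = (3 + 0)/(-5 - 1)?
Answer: -1647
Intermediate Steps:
F = -½ (F = 3/(-6) = 3*(-⅙) = -½ ≈ -0.50000)
B(b, Y) = -60
-1707 - B(l(F), 11) = -1707 - 1*(-60) = -1707 + 60 = -1647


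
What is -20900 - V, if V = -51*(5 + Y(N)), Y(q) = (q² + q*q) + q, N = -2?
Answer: -20339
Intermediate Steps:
Y(q) = q + 2*q² (Y(q) = (q² + q²) + q = 2*q² + q = q + 2*q²)
V = -561 (V = -51*(5 - 2*(1 + 2*(-2))) = -51*(5 - 2*(1 - 4)) = -51*(5 - 2*(-3)) = -51*(5 + 6) = -51*11 = -561)
-20900 - V = -20900 - 1*(-561) = -20900 + 561 = -20339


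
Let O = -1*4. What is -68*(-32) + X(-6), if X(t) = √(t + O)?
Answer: 2176 + I*√10 ≈ 2176.0 + 3.1623*I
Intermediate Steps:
O = -4
X(t) = √(-4 + t) (X(t) = √(t - 4) = √(-4 + t))
-68*(-32) + X(-6) = -68*(-32) + √(-4 - 6) = 2176 + √(-10) = 2176 + I*√10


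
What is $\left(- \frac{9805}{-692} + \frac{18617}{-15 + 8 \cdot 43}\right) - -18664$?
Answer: $\frac{4265304361}{227668} \approx 18735.0$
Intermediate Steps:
$\left(- \frac{9805}{-692} + \frac{18617}{-15 + 8 \cdot 43}\right) - -18664 = \left(\left(-9805\right) \left(- \frac{1}{692}\right) + \frac{18617}{-15 + 344}\right) + 18664 = \left(\frac{9805}{692} + \frac{18617}{329}\right) + 18664 = \frac{16108809}{227668} + 18664 = \frac{4265304361}{227668}$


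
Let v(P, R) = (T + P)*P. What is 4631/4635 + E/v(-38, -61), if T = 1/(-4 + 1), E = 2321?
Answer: 2100439/810198 ≈ 2.5925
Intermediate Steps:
T = -1/3 (T = 1/(-3) = -1/3 ≈ -0.33333)
v(P, R) = P*(-1/3 + P) (v(P, R) = (-1/3 + P)*P = P*(-1/3 + P))
4631/4635 + E/v(-38, -61) = 4631/4635 + 2321/((-38*(-1/3 - 38))) = 4631*(1/4635) + 2321/((-38*(-115/3))) = 4631/4635 + 2321/(4370/3) = 4631/4635 + 2321*(3/4370) = 4631/4635 + 6963/4370 = 2100439/810198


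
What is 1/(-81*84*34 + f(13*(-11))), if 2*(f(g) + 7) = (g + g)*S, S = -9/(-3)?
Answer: -1/231772 ≈ -4.3146e-6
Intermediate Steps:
S = 3 (S = -9*(-1/3) = 3)
f(g) = -7 + 3*g (f(g) = -7 + ((g + g)*3)/2 = -7 + ((2*g)*3)/2 = -7 + (6*g)/2 = -7 + 3*g)
1/(-81*84*34 + f(13*(-11))) = 1/(-81*84*34 + (-7 + 3*(13*(-11)))) = 1/(-6804*34 + (-7 + 3*(-143))) = 1/(-231336 + (-7 - 429)) = 1/(-231336 - 436) = 1/(-231772) = -1/231772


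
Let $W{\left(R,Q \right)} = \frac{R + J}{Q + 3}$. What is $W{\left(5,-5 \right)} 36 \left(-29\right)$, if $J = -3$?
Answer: $1044$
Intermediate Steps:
$W{\left(R,Q \right)} = \frac{-3 + R}{3 + Q}$ ($W{\left(R,Q \right)} = \frac{R - 3}{Q + 3} = \frac{-3 + R}{3 + Q}$)
$W{\left(5,-5 \right)} 36 \left(-29\right) = \frac{-3 + 5}{3 - 5} \cdot 36 \left(-29\right) = \frac{1}{-2} \cdot 2 \cdot 36 \left(-29\right) = \left(- \frac{1}{2}\right) 2 \cdot 36 \left(-29\right) = \left(-1\right) 36 \left(-29\right) = \left(-36\right) \left(-29\right) = 1044$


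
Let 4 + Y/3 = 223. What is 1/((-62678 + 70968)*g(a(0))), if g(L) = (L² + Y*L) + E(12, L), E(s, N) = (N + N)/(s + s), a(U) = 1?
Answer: 6/32733065 ≈ 1.8330e-7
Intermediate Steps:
Y = 657 (Y = -12 + 3*223 = -12 + 669 = 657)
E(s, N) = N/s (E(s, N) = (2*N)/((2*s)) = (2*N)*(1/(2*s)) = N/s)
g(L) = L² + 7885*L/12 (g(L) = (L² + 657*L) + L/12 = L² + 7885*L/12)
1/((-62678 + 70968)*g(a(0))) = 1/((-62678 + 70968)*(((1/12)*1*(7885 + 12*1)))) = 1/(8290*(((1/12)*1*(7885 + 12)))) = 1/(8290*(((1/12)*1*7897))) = 1/(8290*(7897/12)) = (1/8290)*(12/7897) = 6/32733065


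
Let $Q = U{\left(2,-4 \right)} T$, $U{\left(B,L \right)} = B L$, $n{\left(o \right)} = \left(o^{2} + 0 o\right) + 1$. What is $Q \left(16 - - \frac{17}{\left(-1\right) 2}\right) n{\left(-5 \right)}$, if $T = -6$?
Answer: $9360$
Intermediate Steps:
$n{\left(o \right)} = 1 + o^{2}$ ($n{\left(o \right)} = \left(o^{2} + 0\right) + 1 = o^{2} + 1 = 1 + o^{2}$)
$Q = 48$ ($Q = 2 \left(-4\right) \left(-6\right) = \left(-8\right) \left(-6\right) = 48$)
$Q \left(16 - - \frac{17}{\left(-1\right) 2}\right) n{\left(-5 \right)} = 48 \left(16 - - \frac{17}{\left(-1\right) 2}\right) \left(1 + \left(-5\right)^{2}\right) = 48 \left(16 - - \frac{17}{-2}\right) \left(1 + 25\right) = 48 \left(16 - \left(-17\right) \left(- \frac{1}{2}\right)\right) 26 = 48 \left(16 - \frac{17}{2}\right) 26 = 48 \cdot \frac{15}{2} \cdot 26 = 360 \cdot 26 = 9360$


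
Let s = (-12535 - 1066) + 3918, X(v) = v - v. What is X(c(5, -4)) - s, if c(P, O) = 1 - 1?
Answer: 9683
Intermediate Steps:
c(P, O) = 0
X(v) = 0
s = -9683 (s = -13601 + 3918 = -9683)
X(c(5, -4)) - s = 0 - 1*(-9683) = 0 + 9683 = 9683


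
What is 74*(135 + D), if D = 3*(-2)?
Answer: 9546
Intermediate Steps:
D = -6
74*(135 + D) = 74*(135 - 6) = 74*129 = 9546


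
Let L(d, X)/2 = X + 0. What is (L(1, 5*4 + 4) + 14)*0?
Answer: 0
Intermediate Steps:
L(d, X) = 2*X (L(d, X) = 2*(X + 0) = 2*X)
(L(1, 5*4 + 4) + 14)*0 = (2*(5*4 + 4) + 14)*0 = (2*(20 + 4) + 14)*0 = (2*24 + 14)*0 = (48 + 14)*0 = 62*0 = 0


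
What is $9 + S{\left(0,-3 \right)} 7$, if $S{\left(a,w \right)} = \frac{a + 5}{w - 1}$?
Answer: $\frac{1}{4} \approx 0.25$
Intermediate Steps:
$S{\left(a,w \right)} = \frac{5 + a}{-1 + w}$
$9 + S{\left(0,-3 \right)} 7 = 9 + \frac{5 + 0}{-1 - 3} \cdot 7 = 9 + \frac{1}{-4} \cdot 5 \cdot 7 = 9 + \left(- \frac{1}{4}\right) 5 \cdot 7 = 9 - \frac{35}{4} = \frac{1}{4}$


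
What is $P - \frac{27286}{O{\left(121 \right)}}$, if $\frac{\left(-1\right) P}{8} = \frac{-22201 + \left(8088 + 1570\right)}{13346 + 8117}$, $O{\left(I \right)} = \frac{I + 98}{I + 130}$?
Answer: $- \frac{146973518582}{4700397} \approx -31268.0$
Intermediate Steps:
$O{\left(I \right)} = \frac{98 + I}{130 + I}$
$P = \frac{100344}{21463}$ ($P = - 8 \frac{-22201 + \left(8088 + 1570\right)}{13346 + 8117} = - 8 \frac{-22201 + 9658}{21463} = - 8 \left(\left(-12543\right) \frac{1}{21463}\right) = \left(-8\right) \left(- \frac{12543}{21463}\right) = \frac{100344}{21463} \approx 4.6752$)
$P - \frac{27286}{O{\left(121 \right)}} = \frac{100344}{21463} - \frac{27286}{\frac{1}{130 + 121} \left(98 + 121\right)} = \frac{100344}{21463} - \frac{27286}{\frac{1}{251} \cdot 219} = \frac{100344}{21463} - \frac{27286}{\frac{219}{251}} = \frac{100344}{21463} - 27286 \cdot \frac{251}{219} = \frac{100344}{21463} - \frac{6848786}{219} = - \frac{146973518582}{4700397}$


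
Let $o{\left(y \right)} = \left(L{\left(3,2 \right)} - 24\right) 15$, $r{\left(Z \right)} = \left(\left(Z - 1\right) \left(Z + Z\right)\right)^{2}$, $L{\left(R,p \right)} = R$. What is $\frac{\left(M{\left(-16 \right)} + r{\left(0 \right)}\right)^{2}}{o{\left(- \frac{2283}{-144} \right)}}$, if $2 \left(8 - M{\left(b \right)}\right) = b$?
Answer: $- \frac{256}{315} \approx -0.8127$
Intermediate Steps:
$M{\left(b \right)} = 8 - \frac{b}{2}$
$r{\left(Z \right)} = 4 Z^{2} \left(-1 + Z\right)^{2}$ ($r{\left(Z \right)} = \left(\left(-1 + Z\right) 2 Z\right)^{2} = \left(2 Z \left(-1 + Z\right)\right)^{2} = 4 Z^{2} \left(-1 + Z\right)^{2}$)
$o{\left(y \right)} = -315$ ($o{\left(y \right)} = \left(3 - 24\right) 15 = \left(-21\right) 15 = -315$)
$\frac{\left(M{\left(-16 \right)} + r{\left(0 \right)}\right)^{2}}{o{\left(- \frac{2283}{-144} \right)}} = \frac{\left(\left(8 - -8\right) + 4 \cdot 0^{2} \left(-1 + 0\right)^{2}\right)^{2}}{-315} = \left(\left(8 + 8\right) + 4 \cdot 0 \left(-1\right)^{2}\right)^{2} \left(- \frac{1}{315}\right) = \left(16 + 4 \cdot 0 \cdot 1\right)^{2} \left(- \frac{1}{315}\right) = \left(16 + 0\right)^{2} \left(- \frac{1}{315}\right) = 16^{2} \left(- \frac{1}{315}\right) = 256 \left(- \frac{1}{315}\right) = - \frac{256}{315}$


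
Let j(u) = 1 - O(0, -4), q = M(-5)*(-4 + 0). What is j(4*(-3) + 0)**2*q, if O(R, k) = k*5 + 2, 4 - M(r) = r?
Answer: -12996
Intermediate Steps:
M(r) = 4 - r
O(R, k) = 2 + 5*k (O(R, k) = 5*k + 2 = 2 + 5*k)
q = -36 (q = (4 - 1*(-5))*(-4 + 0) = (4 + 5)*(-4) = 9*(-4) = -36)
j(u) = 19 (j(u) = 1 - (2 + 5*(-4)) = 1 - (2 - 20) = 1 - 1*(-18) = 1 + 18 = 19)
j(4*(-3) + 0)**2*q = 19**2*(-36) = 361*(-36) = -12996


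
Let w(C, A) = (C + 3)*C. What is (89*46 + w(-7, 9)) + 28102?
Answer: 32224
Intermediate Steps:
w(C, A) = C*(3 + C) (w(C, A) = (3 + C)*C = C*(3 + C))
(89*46 + w(-7, 9)) + 28102 = (89*46 - 7*(3 - 7)) + 28102 = (4094 - 7*(-4)) + 28102 = (4094 + 28) + 28102 = 4122 + 28102 = 32224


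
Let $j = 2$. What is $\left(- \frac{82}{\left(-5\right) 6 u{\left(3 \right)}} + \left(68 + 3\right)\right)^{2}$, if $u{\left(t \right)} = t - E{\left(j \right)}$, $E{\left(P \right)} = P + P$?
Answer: $\frac{1048576}{225} \approx 4660.3$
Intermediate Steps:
$E{\left(P \right)} = 2 P$
$u{\left(t \right)} = -4 + t$ ($u{\left(t \right)} = t - 2 \cdot 2 = t - 4 = -4 + t$)
$\left(- \frac{82}{\left(-5\right) 6 u{\left(3 \right)}} + \left(68 + 3\right)\right)^{2} = \left(- \frac{82}{\left(-5\right) 6 \left(-4 + 3\right)} + \left(68 + 3\right)\right)^{2} = \left(- \frac{82}{\left(-30\right) \left(-1\right)} + 71\right)^{2} = \left(- \frac{82}{30} + 71\right)^{2} = \left(\left(-82\right) \frac{1}{30} + 71\right)^{2} = \left(- \frac{41}{15} + 71\right)^{2} = \left(\frac{1024}{15}\right)^{2} = \frac{1048576}{225}$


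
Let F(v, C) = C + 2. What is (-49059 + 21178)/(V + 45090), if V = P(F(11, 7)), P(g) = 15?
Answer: -27881/45105 ≈ -0.61814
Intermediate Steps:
F(v, C) = 2 + C
V = 15
(-49059 + 21178)/(V + 45090) = (-49059 + 21178)/(15 + 45090) = -27881/45105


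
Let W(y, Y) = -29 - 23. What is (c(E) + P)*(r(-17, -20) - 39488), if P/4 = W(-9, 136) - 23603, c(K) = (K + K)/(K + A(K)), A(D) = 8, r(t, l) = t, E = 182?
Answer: 71019860918/19 ≈ 3.7379e+9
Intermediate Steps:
c(K) = 2*K/(8 + K) (c(K) = (K + K)/(K + 8) = (2*K)/(8 + K) = 2*K/(8 + K))
W(y, Y) = -52
P = -94620 (P = 4*(-52 - 23603) = 4*(-23655) = -94620)
(c(E) + P)*(r(-17, -20) - 39488) = (2*182/(8 + 182) - 94620)*(-17 - 39488) = (2*182/190 - 94620)*(-39505) = (2*182*(1/190) - 94620)*(-39505) = (182/95 - 94620)*(-39505) = -8988718/95*(-39505) = 71019860918/19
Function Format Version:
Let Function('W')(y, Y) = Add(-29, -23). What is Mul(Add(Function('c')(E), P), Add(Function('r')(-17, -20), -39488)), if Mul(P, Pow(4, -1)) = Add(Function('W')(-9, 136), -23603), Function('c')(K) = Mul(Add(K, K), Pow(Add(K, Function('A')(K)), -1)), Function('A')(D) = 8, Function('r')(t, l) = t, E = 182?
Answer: Rational(71019860918, 19) ≈ 3.7379e+9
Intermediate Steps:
Function('c')(K) = Mul(2, K, Pow(Add(8, K), -1)) (Function('c')(K) = Mul(Add(K, K), Pow(Add(K, 8), -1)) = Mul(Mul(2, K), Pow(Add(8, K), -1)) = Mul(2, K, Pow(Add(8, K), -1)))
Function('W')(y, Y) = -52
P = -94620 (P = Mul(4, Add(-52, -23603)) = Mul(4, -23655) = -94620)
Mul(Add(Function('c')(E), P), Add(Function('r')(-17, -20), -39488)) = Mul(Add(Mul(2, 182, Pow(Add(8, 182), -1)), -94620), Add(-17, -39488)) = Mul(Add(Mul(2, 182, Pow(190, -1)), -94620), -39505) = Mul(Add(Mul(2, 182, Rational(1, 190)), -94620), -39505) = Mul(Add(Rational(182, 95), -94620), -39505) = Mul(Rational(-8988718, 95), -39505) = Rational(71019860918, 19)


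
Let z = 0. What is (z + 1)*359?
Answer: 359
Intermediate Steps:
(z + 1)*359 = (0 + 1)*359 = 1*359 = 359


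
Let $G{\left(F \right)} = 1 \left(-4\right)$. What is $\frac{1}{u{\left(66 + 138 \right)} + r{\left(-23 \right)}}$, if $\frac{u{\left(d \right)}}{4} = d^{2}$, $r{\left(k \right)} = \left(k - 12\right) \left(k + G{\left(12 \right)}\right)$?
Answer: $\frac{1}{167409} \approx 5.9734 \cdot 10^{-6}$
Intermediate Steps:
$G{\left(F \right)} = -4$
$r{\left(k \right)} = \left(-12 + k\right) \left(-4 + k\right)$ ($r{\left(k \right)} = \left(k - 12\right) \left(k - 4\right) = \left(-12 + k\right) \left(-4 + k\right)$)
$u{\left(d \right)} = 4 d^{2}$
$\frac{1}{u{\left(66 + 138 \right)} + r{\left(-23 \right)}} = \frac{1}{4 \left(66 + 138\right)^{2} + \left(48 + \left(-23\right)^{2} - -368\right)} = \frac{1}{4 \cdot 204^{2} + \left(48 + 529 + 368\right)} = \frac{1}{4 \cdot 41616 + 945} = \frac{1}{166464 + 945} = \frac{1}{167409}$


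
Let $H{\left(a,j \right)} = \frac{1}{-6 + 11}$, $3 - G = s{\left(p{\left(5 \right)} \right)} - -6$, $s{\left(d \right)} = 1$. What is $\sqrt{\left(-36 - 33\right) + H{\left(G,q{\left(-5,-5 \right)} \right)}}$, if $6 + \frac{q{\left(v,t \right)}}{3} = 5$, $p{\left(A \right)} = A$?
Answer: $\frac{2 i \sqrt{430}}{5} \approx 8.2946 i$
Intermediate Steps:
$q{\left(v,t \right)} = -3$ ($q{\left(v,t \right)} = -18 + 3 \cdot 5 = -18 + 15 = -3$)
$G = -4$ ($G = 3 - \left(1 - -6\right) = 3 - \left(1 + 6\right) = 3 - 7 = -4$)
$H{\left(a,j \right)} = \frac{1}{5}$
$\sqrt{\left(-36 - 33\right) + H{\left(G,q{\left(-5,-5 \right)} \right)}} = \sqrt{\left(-36 - 33\right) + \frac{1}{5}} = \sqrt{-69 + \frac{1}{5}} = \sqrt{- \frac{344}{5}} = \frac{2 i \sqrt{430}}{5}$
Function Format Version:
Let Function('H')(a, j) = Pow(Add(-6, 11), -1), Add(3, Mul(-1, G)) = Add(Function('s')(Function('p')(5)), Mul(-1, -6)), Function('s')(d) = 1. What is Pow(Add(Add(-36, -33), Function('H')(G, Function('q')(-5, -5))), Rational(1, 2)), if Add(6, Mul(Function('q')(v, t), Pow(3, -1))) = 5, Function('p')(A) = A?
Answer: Mul(Rational(2, 5), I, Pow(430, Rational(1, 2))) ≈ Mul(8.2946, I)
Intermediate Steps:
Function('q')(v, t) = -3 (Function('q')(v, t) = Add(-18, Mul(3, 5)) = Add(-18, 15) = -3)
G = -4 (G = Add(3, Mul(-1, Add(1, Mul(-1, -6)))) = Add(3, Mul(-1, Add(1, 6))) = Add(3, Mul(-1, 7)) = Add(3, -7) = -4)
Function('H')(a, j) = Rational(1, 5) (Function('H')(a, j) = Pow(5, -1) = Rational(1, 5))
Pow(Add(Add(-36, -33), Function('H')(G, Function('q')(-5, -5))), Rational(1, 2)) = Pow(Add(Add(-36, -33), Rational(1, 5)), Rational(1, 2)) = Pow(Add(-69, Rational(1, 5)), Rational(1, 2)) = Pow(Rational(-344, 5), Rational(1, 2)) = Mul(Rational(2, 5), I, Pow(430, Rational(1, 2)))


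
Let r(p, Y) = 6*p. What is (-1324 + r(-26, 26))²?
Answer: 2190400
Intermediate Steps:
(-1324 + r(-26, 26))² = (-1324 + 6*(-26))² = (-1324 - 156)² = (-1480)² = 2190400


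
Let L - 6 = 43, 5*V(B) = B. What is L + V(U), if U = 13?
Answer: 258/5 ≈ 51.600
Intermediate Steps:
V(B) = B/5
L = 49 (L = 6 + 43 = 49)
L + V(U) = 49 + (⅕)*13 = 49 + 13/5 = 258/5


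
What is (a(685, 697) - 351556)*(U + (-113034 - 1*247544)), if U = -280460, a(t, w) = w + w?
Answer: 224467148156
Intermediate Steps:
a(t, w) = 2*w
(a(685, 697) - 351556)*(U + (-113034 - 1*247544)) = (2*697 - 351556)*(-280460 + (-113034 - 1*247544)) = (1394 - 351556)*(-280460 + (-113034 - 247544)) = -350162*(-280460 - 360578) = -350162*(-641038) = 224467148156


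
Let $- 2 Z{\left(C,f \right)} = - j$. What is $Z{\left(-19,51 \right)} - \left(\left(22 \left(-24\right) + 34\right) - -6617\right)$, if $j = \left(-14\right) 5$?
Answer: $-6158$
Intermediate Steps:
$j = -70$
$Z{\left(C,f \right)} = -35$ ($Z{\left(C,f \right)} = - \frac{\left(-1\right) \left(-70\right)}{2} = \left(- \frac{1}{2}\right) 70 = -35$)
$Z{\left(-19,51 \right)} - \left(\left(22 \left(-24\right) + 34\right) - -6617\right) = -35 - \left(\left(22 \left(-24\right) + 34\right) - -6617\right) = -35 - \left(\left(-528 + 34\right) + 6617\right) = -35 - \left(-494 + 6617\right) = -35 - 6123 = -6158$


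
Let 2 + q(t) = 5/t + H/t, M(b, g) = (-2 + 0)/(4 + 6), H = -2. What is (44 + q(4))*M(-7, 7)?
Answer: -171/20 ≈ -8.5500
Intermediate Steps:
M(b, g) = -1/5 (M(b, g) = -2/10 = -2*1/10 = -1/5)
q(t) = -2 + 3/t (q(t) = -2 + (5/t - 2/t) = -2 + 3/t)
(44 + q(4))*M(-7, 7) = (44 + (-2 + 3/4))*(-1/5) = (44 - 5/4)*(-1/5) = (171/4)*(-1/5) = -171/20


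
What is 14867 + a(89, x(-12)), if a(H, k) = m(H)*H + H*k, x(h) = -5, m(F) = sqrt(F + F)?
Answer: 14422 + 89*sqrt(178) ≈ 15609.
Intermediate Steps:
m(F) = sqrt(2)*sqrt(F) (m(F) = sqrt(2*F) = sqrt(2)*sqrt(F))
a(H, k) = H*k + sqrt(2)*H**(3/2) (a(H, k) = (sqrt(2)*sqrt(H))*H + H*k = sqrt(2)*H**(3/2) + H*k = H*k + sqrt(2)*H**(3/2))
14867 + a(89, x(-12)) = 14867 + 89*(-5 + sqrt(2)*sqrt(89)) = 14867 + 89*(-5 + sqrt(178)) = 14867 + (-445 + 89*sqrt(178)) = 14422 + 89*sqrt(178)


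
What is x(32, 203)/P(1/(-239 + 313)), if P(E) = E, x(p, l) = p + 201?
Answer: 17242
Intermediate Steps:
x(p, l) = 201 + p
x(32, 203)/P(1/(-239 + 313)) = (201 + 32)/(1/(-239 + 313)) = 233/(1/74) = 233*74 = 17242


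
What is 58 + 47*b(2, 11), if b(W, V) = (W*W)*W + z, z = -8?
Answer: 58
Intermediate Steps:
b(W, V) = -8 + W**3 (b(W, V) = (W*W)*W - 8 = W**2*W - 8 = W**3 - 8 = -8 + W**3)
58 + 47*b(2, 11) = 58 + 47*(-8 + 2**3) = 58 + 47*(-8 + 8) = 58 + 47*0 = 58 + 0 = 58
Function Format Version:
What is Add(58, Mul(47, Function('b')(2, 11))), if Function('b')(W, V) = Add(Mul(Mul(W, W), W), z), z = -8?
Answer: 58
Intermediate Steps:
Function('b')(W, V) = Add(-8, Pow(W, 3)) (Function('b')(W, V) = Add(Mul(Mul(W, W), W), -8) = Add(Mul(Pow(W, 2), W), -8) = Add(Pow(W, 3), -8) = Add(-8, Pow(W, 3)))
Add(58, Mul(47, Function('b')(2, 11))) = Add(58, Mul(47, Add(-8, Pow(2, 3)))) = Add(58, Mul(47, Add(-8, 8))) = Add(58, Mul(47, 0)) = Add(58, 0) = 58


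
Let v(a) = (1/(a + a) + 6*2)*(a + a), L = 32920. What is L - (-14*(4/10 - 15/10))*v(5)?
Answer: 155283/5 ≈ 31057.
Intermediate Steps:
v(a) = 2*a*(12 + 1/(2*a)) (v(a) = (1/(2*a) + 12)*(2*a) = (12 + 1/(2*a))*(2*a) = 2*a*(12 + 1/(2*a)))
L - (-14*(4/10 - 15/10))*v(5) = 32920 - (-14*(4/10 - 15/10))*(1 + 24*5) = 32920 - (-14*(4*(1/10) - 15*1/10))*(1 + 120) = 32920 - (-14*(2/5 - 3/2))*121 = 32920 - (-14*(-11/10))*121 = 32920 - 77*121/5 = 32920 - 1*9317/5 = 32920 - 9317/5 = 155283/5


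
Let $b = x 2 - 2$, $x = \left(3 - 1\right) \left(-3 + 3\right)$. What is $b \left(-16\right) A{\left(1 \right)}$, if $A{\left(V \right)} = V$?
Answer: $32$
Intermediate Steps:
$x = 0$ ($x = 2 \cdot 0 = 0$)
$b = -2$ ($b = 0 \cdot 2 - 2 = 0 - 2 = -2$)
$b \left(-16\right) A{\left(1 \right)} = \left(-2\right) \left(-16\right) 1 = 32 \cdot 1 = 32$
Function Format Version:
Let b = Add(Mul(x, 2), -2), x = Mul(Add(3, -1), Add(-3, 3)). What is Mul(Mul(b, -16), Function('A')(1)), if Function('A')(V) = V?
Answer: 32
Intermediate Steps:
x = 0 (x = Mul(2, 0) = 0)
b = -2 (b = Add(Mul(0, 2), -2) = Add(0, -2) = -2)
Mul(Mul(b, -16), Function('A')(1)) = Mul(Mul(-2, -16), 1) = Mul(32, 1) = 32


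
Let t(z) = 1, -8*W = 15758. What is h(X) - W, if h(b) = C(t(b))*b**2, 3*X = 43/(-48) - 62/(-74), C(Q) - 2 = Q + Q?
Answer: 13979121505/7096896 ≈ 1969.8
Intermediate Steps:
W = -7879/4 (W = -1/8*15758 = -7879/4 ≈ -1969.8)
C(Q) = 2 + 2*Q (C(Q) = 2 + (Q + Q) = 2 + 2*Q)
X = -103/5328 (X = (43/(-48) - 62/(-74))/3 = (43*(-1/48) - 62*(-1/74))/3 = (-43/48 + 31/37)/3 = (1/3)*(-103/1776) = -103/5328 ≈ -0.019332)
h(b) = 4*b**2 (h(b) = (2 + 2*1)*b**2 = (2 + 2)*b**2 = 4*b**2)
h(X) - W = 4*(-103/5328)**2 - 1*(-7879/4) = 4*(10609/28387584) + 7879/4 = 10609/7096896 + 7879/4 = 13979121505/7096896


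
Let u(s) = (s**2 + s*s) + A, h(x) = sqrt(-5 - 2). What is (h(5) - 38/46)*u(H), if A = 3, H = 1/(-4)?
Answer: -475/184 + 25*I*sqrt(7)/8 ≈ -2.5815 + 8.268*I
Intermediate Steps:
h(x) = I*sqrt(7) (h(x) = sqrt(-7) = I*sqrt(7))
H = -1/4 ≈ -0.25000
u(s) = 3 + 2*s**2 (u(s) = (s**2 + s*s) + 3 = (s**2 + s**2) + 3 = 2*s**2 + 3 = 3 + 2*s**2)
(h(5) - 38/46)*u(H) = (I*sqrt(7) - 38/46)*(3 + 2*(-1/4)**2) = (I*sqrt(7) - 38*1/46)*(3 + 2*(1/16)) = (I*sqrt(7) - 19/23)*(3 + 1/8) = (-19/23 + I*sqrt(7))*(25/8) = -475/184 + 25*I*sqrt(7)/8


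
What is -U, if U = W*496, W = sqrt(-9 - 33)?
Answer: -496*I*sqrt(42) ≈ -3214.4*I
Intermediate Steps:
W = I*sqrt(42) (W = sqrt(-42) = I*sqrt(42) ≈ 6.4807*I)
U = 496*I*sqrt(42) (U = (I*sqrt(42))*496 = 496*I*sqrt(42) ≈ 3214.4*I)
-U = -496*I*sqrt(42)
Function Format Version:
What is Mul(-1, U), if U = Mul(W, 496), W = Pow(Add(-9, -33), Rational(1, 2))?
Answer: Mul(-496, I, Pow(42, Rational(1, 2))) ≈ Mul(-3214.4, I)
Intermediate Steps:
W = Mul(I, Pow(42, Rational(1, 2))) (W = Pow(-42, Rational(1, 2)) = Mul(I, Pow(42, Rational(1, 2))) ≈ Mul(6.4807, I))
U = Mul(496, I, Pow(42, Rational(1, 2))) (U = Mul(Mul(I, Pow(42, Rational(1, 2))), 496) = Mul(496, I, Pow(42, Rational(1, 2))) ≈ Mul(3214.4, I))
Mul(-1, U) = Mul(-1, Mul(496, I, Pow(42, Rational(1, 2)))) = Mul(-496, I, Pow(42, Rational(1, 2)))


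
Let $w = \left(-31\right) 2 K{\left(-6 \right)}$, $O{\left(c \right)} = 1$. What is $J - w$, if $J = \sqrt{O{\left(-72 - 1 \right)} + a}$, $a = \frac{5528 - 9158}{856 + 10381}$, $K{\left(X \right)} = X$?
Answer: $-372 + \frac{\sqrt{85479859}}{11237} \approx -371.18$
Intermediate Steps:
$a = - \frac{3630}{11237} \approx -0.32304$
$J = \frac{\sqrt{85479859}}{11237}$ ($J = \sqrt{1 - \frac{3630}{11237}} = \sqrt{\frac{7607}{11237}} = \frac{\sqrt{85479859}}{11237} \approx 0.82278$)
$w = 372$ ($w = \left(-31\right) 2 \left(-6\right) = \left(-62\right) \left(-6\right) = 372$)
$J - w = \frac{\sqrt{85479859}}{11237} - 372 = -372 + \frac{\sqrt{85479859}}{11237}$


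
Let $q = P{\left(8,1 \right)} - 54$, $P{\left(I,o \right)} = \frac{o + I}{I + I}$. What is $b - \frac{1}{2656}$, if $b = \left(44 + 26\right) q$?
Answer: $- \frac{9935101}{2656} \approx -3740.6$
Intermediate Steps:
$P{\left(I,o \right)} = \frac{I + o}{2 I}$
$q = - \frac{855}{16}$ ($q = \frac{8 + 1}{2 \cdot 8} - 54 = \frac{1}{2} \cdot \frac{1}{8} \cdot 9 - 54 = \frac{9}{16} - 54 = - \frac{855}{16} \approx -53.438$)
$b = - \frac{29925}{8}$ ($b = \left(44 + 26\right) \left(- \frac{855}{16}\right) = 70 \left(- \frac{855}{16}\right) = - \frac{29925}{8} \approx -3740.6$)
$b - \frac{1}{2656} = - \frac{29925}{8} - \frac{1}{2656} = - \frac{9935101}{2656}$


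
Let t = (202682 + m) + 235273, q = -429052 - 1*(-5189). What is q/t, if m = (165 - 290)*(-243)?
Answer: -423863/468330 ≈ -0.90505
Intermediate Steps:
m = 30375 (m = -125*(-243) = 30375)
q = -423863 (q = -429052 + 5189 = -423863)
t = 468330 (t = (202682 + 30375) + 235273 = 233057 + 235273 = 468330)
q/t = -423863/468330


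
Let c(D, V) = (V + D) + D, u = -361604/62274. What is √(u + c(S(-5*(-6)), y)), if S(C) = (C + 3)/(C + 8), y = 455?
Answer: 8*√2465982926121/591603 ≈ 21.235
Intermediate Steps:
u = -180802/31137 (u = -361604*1/62274 = -180802/31137 ≈ -5.8067)
S(C) = (3 + C)/(8 + C)
c(D, V) = V + 2*D (c(D, V) = (D + V) + D = V + 2*D)
√(u + c(S(-5*(-6)), y)) = √(-180802/31137 + (455 + 2*((3 - 5*(-6))/(8 - 5*(-6))))) = √(-180802/31137 + (455 + 2*((3 + 30)/(8 + 30)))) = √(-180802/31137 + (455 + 2*(33/38))) = √(-180802/31137 + (455 + 33/19)) = √(-180802/31137 + 8678/19) = √(266771648/591603) = 8*√2465982926121/591603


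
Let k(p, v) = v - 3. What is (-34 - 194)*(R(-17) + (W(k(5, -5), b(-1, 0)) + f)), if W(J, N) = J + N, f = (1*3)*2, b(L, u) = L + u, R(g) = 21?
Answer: -4104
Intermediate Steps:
k(p, v) = -3 + v
f = 6 (f = 3*2 = 6)
(-34 - 194)*(R(-17) + (W(k(5, -5), b(-1, 0)) + f)) = (-34 - 194)*(21 + (((-3 - 5) + (-1 + 0)) + 6)) = -228*(21 + ((-8 - 1) + 6)) = -228*(21 + (-9 + 6)) = -228*(21 - 3) = -228*18 = -4104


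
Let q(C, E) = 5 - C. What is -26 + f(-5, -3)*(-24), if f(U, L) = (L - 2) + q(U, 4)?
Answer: -146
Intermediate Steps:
f(U, L) = 3 + L - U (f(U, L) = (L - 2) + (5 - U) = (-2 + L) + (5 - U) = 3 + L - U)
-26 + f(-5, -3)*(-24) = -26 + (3 - 3 - 1*(-5))*(-24) = -26 + (3 - 3 + 5)*(-24) = -26 + 5*(-24) = -26 - 120 = -146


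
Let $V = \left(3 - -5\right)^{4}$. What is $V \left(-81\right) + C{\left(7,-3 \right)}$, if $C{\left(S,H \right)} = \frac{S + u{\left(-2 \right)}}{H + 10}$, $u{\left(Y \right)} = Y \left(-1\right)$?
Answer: $- \frac{2322423}{7} \approx -3.3177 \cdot 10^{5}$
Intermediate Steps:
$u{\left(Y \right)} = - Y$
$C{\left(S,H \right)} = \frac{2 + S}{10 + H}$ ($C{\left(S,H \right)} = \frac{S - -2}{H + 10} = \frac{S + 2}{10 + H} = \frac{2 + S}{10 + H}$)
$V = 4096$ ($V = \left(3 + 5\right)^{4} = 8^{4} = 4096$)
$V \left(-81\right) + C{\left(7,-3 \right)} = 4096 \left(-81\right) + \frac{2 + 7}{10 - 3} = -331776 + \frac{1}{7} \cdot 9 = -331776 + \frac{9}{7} = - \frac{2322423}{7}$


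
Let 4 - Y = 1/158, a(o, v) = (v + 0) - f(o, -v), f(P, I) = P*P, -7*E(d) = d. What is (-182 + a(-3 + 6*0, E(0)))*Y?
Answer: -120521/158 ≈ -762.79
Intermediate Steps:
E(d) = -d/7
f(P, I) = P²
a(o, v) = v - o² (a(o, v) = (v + 0) - o² = v - o²)
Y = 631/158 (Y = 4 - 1/158 = 631/158 ≈ 3.9937)
(-182 + a(-3 + 6*0, E(0)))*Y = (-182 + (-⅐*0 - (-3 + 6*0)²))*(631/158) = (-182 + (0 - (-3 + 0)²))*(631/158) = (-182 + (0 - 1*(-3)²))*(631/158) = (-182 + (0 - 1*9))*(631/158) = (-182 + (0 - 9))*(631/158) = (-182 - 9)*(631/158) = -191*631/158 = -120521/158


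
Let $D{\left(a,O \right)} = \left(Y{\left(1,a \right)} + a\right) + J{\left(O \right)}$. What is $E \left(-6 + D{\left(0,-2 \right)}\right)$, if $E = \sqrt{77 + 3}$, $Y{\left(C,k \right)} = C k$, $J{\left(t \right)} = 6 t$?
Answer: $- 72 \sqrt{5} \approx -161.0$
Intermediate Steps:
$D{\left(a,O \right)} = 2 a + 6 O$ ($D{\left(a,O \right)} = \left(1 a + a\right) + 6 O = \left(a + a\right) + 6 O = 2 a + 6 O$)
$E = 4 \sqrt{5}$ ($E = \sqrt{80} = 4 \sqrt{5} \approx 8.9443$)
$E \left(-6 + D{\left(0,-2 \right)}\right) = 4 \sqrt{5} \left(-6 + \left(2 \cdot 0 + 6 \left(-2\right)\right)\right) = 4 \sqrt{5} \left(-6 + \left(0 - 12\right)\right) = 4 \sqrt{5} \left(-6 - 12\right) = 4 \sqrt{5} \left(-18\right) = - 72 \sqrt{5}$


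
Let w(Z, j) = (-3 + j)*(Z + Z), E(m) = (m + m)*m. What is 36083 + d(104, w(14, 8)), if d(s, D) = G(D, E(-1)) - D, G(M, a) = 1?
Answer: 35944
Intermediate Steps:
E(m) = 2*m² (E(m) = (2*m)*m = 2*m²)
w(Z, j) = 2*Z*(-3 + j) (w(Z, j) = (-3 + j)*(2*Z) = 2*Z*(-3 + j))
d(s, D) = 1 - D
36083 + d(104, w(14, 8)) = 36083 + (1 - 2*14*(-3 + 8)) = 36083 + (1 - 2*14*5) = 36083 + (1 - 1*140) = 36083 + (1 - 140) = 36083 - 139 = 35944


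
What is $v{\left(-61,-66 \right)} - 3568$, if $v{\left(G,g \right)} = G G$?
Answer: $153$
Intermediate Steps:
$v{\left(G,g \right)} = G^{2}$
$v{\left(-61,-66 \right)} - 3568 = \left(-61\right)^{2} - 3568 = 3721 - 3568 = 153$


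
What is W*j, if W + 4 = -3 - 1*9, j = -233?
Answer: 3728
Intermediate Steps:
W = -16 (W = -4 + (-3 - 1*9) = -4 + (-3 - 9) = -4 - 12 = -16)
W*j = -16*(-233) = 3728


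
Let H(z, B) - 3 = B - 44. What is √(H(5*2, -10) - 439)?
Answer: 7*I*√10 ≈ 22.136*I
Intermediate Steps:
H(z, B) = -41 + B (H(z, B) = 3 + (B - 44) = 3 + (-44 + B) = -41 + B)
√(H(5*2, -10) - 439) = √((-41 - 10) - 439) = √(-51 - 439) = √(-490) = 7*I*√10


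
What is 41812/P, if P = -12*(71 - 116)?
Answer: 10453/135 ≈ 77.430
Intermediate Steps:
P = 540 (P = -12*(-45) = 540)
41812/P = 41812/540 = 41812*(1/540) = 10453/135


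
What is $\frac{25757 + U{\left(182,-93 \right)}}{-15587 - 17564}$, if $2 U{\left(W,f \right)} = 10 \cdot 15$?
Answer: $- \frac{25832}{33151} \approx -0.77922$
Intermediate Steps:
$U{\left(W,f \right)} = 75$ ($U{\left(W,f \right)} = \frac{10 \cdot 15}{2} = \frac{1}{2} \cdot 150 = 75$)
$\frac{25757 + U{\left(182,-93 \right)}}{-15587 - 17564} = \frac{25757 + 75}{-15587 - 17564} = \frac{25832}{-33151} = 25832 \left(- \frac{1}{33151}\right) = - \frac{25832}{33151}$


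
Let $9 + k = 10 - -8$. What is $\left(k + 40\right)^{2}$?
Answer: $2401$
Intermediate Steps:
$k = 9$ ($k = -9 + \left(10 - -8\right) = -9 + \left(10 + 8\right) = -9 + 18 = 9$)
$\left(k + 40\right)^{2} = \left(9 + 40\right)^{2} = 49^{2} = 2401$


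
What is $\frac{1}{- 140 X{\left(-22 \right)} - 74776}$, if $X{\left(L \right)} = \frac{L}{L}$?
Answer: $- \frac{1}{74916} \approx -1.3348 \cdot 10^{-5}$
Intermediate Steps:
$X{\left(L \right)} = 1$
$\frac{1}{- 140 X{\left(-22 \right)} - 74776} = \frac{1}{\left(-140\right) 1 - 74776} = \frac{1}{-140 - 74776} = \frac{1}{-74916} = - \frac{1}{74916}$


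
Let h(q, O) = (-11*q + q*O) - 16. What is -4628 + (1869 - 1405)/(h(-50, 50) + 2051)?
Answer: -392916/85 ≈ -4622.5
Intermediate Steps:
h(q, O) = -16 - 11*q + O*q (h(q, O) = (-11*q + O*q) - 16 = -16 - 11*q + O*q)
-4628 + (1869 - 1405)/(h(-50, 50) + 2051) = -4628 + (1869 - 1405)/((-16 - 11*(-50) + 50*(-50)) + 2051) = -4628 + 464/((-16 + 550 - 2500) + 2051) = -4628 + 464/(-1966 + 2051) = -4628 + 464/85 = -392916/85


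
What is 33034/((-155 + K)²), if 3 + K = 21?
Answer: 33034/18769 ≈ 1.7600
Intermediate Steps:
K = 18 (K = -3 + 21 = 18)
33034/((-155 + K)²) = 33034/((-155 + 18)²) = 33034/((-137)²) = 33034/18769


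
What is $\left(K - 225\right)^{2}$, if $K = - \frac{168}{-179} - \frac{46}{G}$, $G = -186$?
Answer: $\frac{13881838995556}{277122609} \approx 50093.0$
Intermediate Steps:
$K = \frac{19741}{16647}$ ($K = - \frac{168}{-179} - \frac{46}{-186} = \left(-168\right) \left(- \frac{1}{179}\right) - - \frac{23}{93} = \frac{168}{179} + \frac{23}{93} = \frac{19741}{16647} \approx 1.1859$)
$\left(K - 225\right)^{2} = \left(\frac{19741}{16647} - 225\right)^{2} = \left(- \frac{3725834}{16647}\right)^{2} = \frac{13881838995556}{277122609}$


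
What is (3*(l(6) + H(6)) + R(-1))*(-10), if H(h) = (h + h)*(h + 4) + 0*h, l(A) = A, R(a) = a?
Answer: -3770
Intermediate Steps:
H(h) = 2*h*(4 + h) (H(h) = (2*h)*(4 + h) + 0 = 2*h*(4 + h) + 0 = 2*h*(4 + h))
(3*(l(6) + H(6)) + R(-1))*(-10) = (3*(6 + 2*6*(4 + 6)) - 1)*(-10) = (3*(6 + 2*6*10) - 1)*(-10) = (3*(6 + 120) - 1)*(-10) = (3*126 - 1)*(-10) = (378 - 1)*(-10) = 377*(-10) = -3770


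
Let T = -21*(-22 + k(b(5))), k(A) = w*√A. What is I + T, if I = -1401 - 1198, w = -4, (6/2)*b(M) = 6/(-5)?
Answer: -2137 + 84*I*√10/5 ≈ -2137.0 + 53.126*I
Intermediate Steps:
b(M) = -⅖ (b(M) = (6/(-5))/3 = (6*(-⅕))/3 = (⅓)*(-6/5) = -⅖)
k(A) = -4*√A
T = 462 + 84*I*√10/5 (T = -21*(-22 - 4*I*√10/5) = 462 + 84*I*√10/5 ≈ 462.0 + 53.126*I)
I = -2599
I + T = -2599 + (462 + 84*I*√10/5) = -2137 + 84*I*√10/5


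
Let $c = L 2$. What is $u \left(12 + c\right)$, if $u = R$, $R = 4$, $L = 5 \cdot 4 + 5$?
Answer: $248$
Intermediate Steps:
$L = 25$ ($L = 20 + 5 = 25$)
$u = 4$
$c = 50$ ($c = 25 \cdot 2 = 50$)
$u \left(12 + c\right) = 4 \left(12 + 50\right) = 4 \cdot 62 = 248$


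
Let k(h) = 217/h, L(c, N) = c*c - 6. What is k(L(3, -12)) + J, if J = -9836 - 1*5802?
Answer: -46697/3 ≈ -15566.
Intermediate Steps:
L(c, N) = -6 + c² (L(c, N) = c² - 6 = -6 + c²)
J = -15638 (J = -9836 - 5802 = -15638)
k(L(3, -12)) + J = 217/(-6 + 3²) - 15638 = 217/(-6 + 9) - 15638 = 217/3 - 15638 = -46697/3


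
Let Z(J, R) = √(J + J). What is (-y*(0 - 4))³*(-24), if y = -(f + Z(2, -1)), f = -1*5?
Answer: -41472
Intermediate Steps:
f = -5
Z(J, R) = √2*√J (Z(J, R) = √(2*J) = √2*√J)
y = 3 (y = -(-5 + √2*√2) = -(-5 + 2) = -1*(-3) = 3)
(-y*(0 - 4))³*(-24) = (-3*(0 - 4))³*(-24) = (-3*(-4))³*(-24) = (-1*(-12))³*(-24) = 12³*(-24) = 1728*(-24) = -41472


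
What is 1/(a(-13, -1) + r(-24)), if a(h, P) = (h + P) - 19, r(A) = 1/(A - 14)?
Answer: -38/1255 ≈ -0.030279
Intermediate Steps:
r(A) = 1/(-14 + A)
a(h, P) = -19 + P + h (a(h, P) = (P + h) - 19 = -19 + P + h)
1/(a(-13, -1) + r(-24)) = 1/((-19 - 1 - 13) + 1/(-14 - 24)) = 1/(-33 + 1/(-38)) = 1/(-33 - 1/38) = 1/(-1255/38) = -38/1255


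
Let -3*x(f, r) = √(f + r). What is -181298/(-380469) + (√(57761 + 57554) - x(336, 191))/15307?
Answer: 181298/380469 + √115315/15307 + √527/45921 ≈ 0.49920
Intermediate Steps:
x(f, r) = -√(f + r)/3
-181298/(-380469) + (√(57761 + 57554) - x(336, 191))/15307 = -181298/(-380469) + (√(57761 + 57554) - (-1)*√(336 + 191)/3)/15307 = -181298*(-1/380469) + (√115315 - (-1)*√527/3)*(1/15307) = 181298/380469 + (√115315 + √527/3)*(1/15307) = 181298/380469 + (√115315/15307 + √527/45921) = 181298/380469 + √115315/15307 + √527/45921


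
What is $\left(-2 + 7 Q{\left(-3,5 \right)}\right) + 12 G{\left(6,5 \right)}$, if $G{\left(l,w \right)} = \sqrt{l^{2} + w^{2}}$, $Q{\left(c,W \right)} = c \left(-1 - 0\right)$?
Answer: $19 + 12 \sqrt{61} \approx 112.72$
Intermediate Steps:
$Q{\left(c,W \right)} = - c$ ($Q{\left(c,W \right)} = c \left(-1 + 0\right) = c \left(-1\right) = - c$)
$\left(-2 + 7 Q{\left(-3,5 \right)}\right) + 12 G{\left(6,5 \right)} = \left(-2 + 7 \left(\left(-1\right) \left(-3\right)\right)\right) + 12 \sqrt{6^{2} + 5^{2}} = \left(-2 + 7 \cdot 3\right) + 12 \sqrt{36 + 25} = \left(-2 + 21\right) + 12 \sqrt{61} = 19 + 12 \sqrt{61}$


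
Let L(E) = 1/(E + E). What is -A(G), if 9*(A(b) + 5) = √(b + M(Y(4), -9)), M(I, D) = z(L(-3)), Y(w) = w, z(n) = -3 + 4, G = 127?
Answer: 5 - 8*√2/9 ≈ 3.7429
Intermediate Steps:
L(E) = 1/(2*E)
z(n) = 1
M(I, D) = 1
A(b) = -5 + √(1 + b)/9 (A(b) = -5 + √(b + 1)/9 = -5 + √(1 + b)/9)
-A(G) = -(-5 + √(1 + 127)/9) = -(-5 + √128/9) = -(-5 + (8*√2)/9) = -(-5 + 8*√2/9) = 5 - 8*√2/9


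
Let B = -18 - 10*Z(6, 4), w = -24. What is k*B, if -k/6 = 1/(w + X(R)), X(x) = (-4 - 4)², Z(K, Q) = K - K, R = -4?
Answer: 27/10 ≈ 2.7000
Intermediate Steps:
Z(K, Q) = 0
X(x) = 64 (X(x) = (-8)² = 64)
B = -18 (B = -18 - 10*0 = -18 + 0 = -18)
k = -3/20 (k = -6/(-24 + 64) = -6/40 = -6*1/40 = -3/20 ≈ -0.15000)
k*B = -3/20*(-18) = 27/10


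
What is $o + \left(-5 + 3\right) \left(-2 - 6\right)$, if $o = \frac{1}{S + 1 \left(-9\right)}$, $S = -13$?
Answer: $\frac{351}{22} \approx 15.955$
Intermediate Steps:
$o = - \frac{1}{22}$ ($o = \frac{1}{-13 + 1 \left(-9\right)} = \frac{1}{-13 - 9} = \frac{1}{-22} = - \frac{1}{22} \approx -0.045455$)
$o + \left(-5 + 3\right) \left(-2 - 6\right) = - \frac{1}{22} + \left(-5 + 3\right) \left(-2 - 6\right) = - \frac{1}{22} - -16 = - \frac{1}{22} + 16 = \frac{351}{22}$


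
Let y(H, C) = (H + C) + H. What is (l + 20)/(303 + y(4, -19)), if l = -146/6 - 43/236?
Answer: -3197/206736 ≈ -0.015464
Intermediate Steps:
y(H, C) = C + 2*H (y(H, C) = (C + H) + H = C + 2*H)
l = -17357/708 (l = -146*1/6 - 43*1/236 = -73/3 - 43/236 = -17357/708 ≈ -24.516)
(l + 20)/(303 + y(4, -19)) = (-17357/708 + 20)/(303 + (-19 + 2*4)) = -3197/(708*(303 + (-19 + 8))) = -3197/(708*(303 - 11)) = -3197/708/292 = -3197/708*1/292 = -3197/206736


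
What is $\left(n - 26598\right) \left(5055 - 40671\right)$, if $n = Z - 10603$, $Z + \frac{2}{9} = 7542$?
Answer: $\frac{3169028576}{3} \approx 1.0563 \cdot 10^{9}$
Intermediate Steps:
$Z = \frac{67876}{9}$ ($Z = - \frac{2}{9} + 7542 = \frac{67876}{9} \approx 7541.8$)
$n = - \frac{27551}{9}$ ($n = \frac{67876}{9} - 10603 = - \frac{27551}{9} \approx -3061.2$)
$\left(n - 26598\right) \left(5055 - 40671\right) = \left(- \frac{27551}{9} - 26598\right) \left(5055 - 40671\right) = \left(- \frac{266933}{9}\right) \left(-35616\right) = \frac{3169028576}{3}$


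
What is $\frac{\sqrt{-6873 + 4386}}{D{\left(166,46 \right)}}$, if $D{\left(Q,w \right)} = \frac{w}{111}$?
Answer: $\frac{111 i \sqrt{2487}}{46} \approx 120.34 i$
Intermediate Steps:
$D{\left(Q,w \right)} = \frac{w}{111}$ ($D{\left(Q,w \right)} = w \frac{1}{111} = \frac{w}{111}$)
$\frac{\sqrt{-6873 + 4386}}{D{\left(166,46 \right)}} = \frac{\sqrt{-6873 + 4386}}{\frac{1}{111} \cdot 46} = \frac{\sqrt{-2487}}{\frac{46}{111}} = i \sqrt{2487} \cdot \frac{111}{46} = \frac{111 i \sqrt{2487}}{46}$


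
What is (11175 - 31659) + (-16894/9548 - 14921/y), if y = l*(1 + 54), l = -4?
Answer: -974752773/47740 ≈ -20418.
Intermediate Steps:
y = -220 (y = -4*(1 + 54) = -4*55 = -220)
(11175 - 31659) + (-16894/9548 - 14921/y) = (11175 - 31659) + (-16894/9548 - 14921/(-220)) = -20484 + (-16894*1/9548 - 14921*(-1/220)) = -20484 + (-8447/4774 + 14921/220) = -20484 + 3153387/47740 = -974752773/47740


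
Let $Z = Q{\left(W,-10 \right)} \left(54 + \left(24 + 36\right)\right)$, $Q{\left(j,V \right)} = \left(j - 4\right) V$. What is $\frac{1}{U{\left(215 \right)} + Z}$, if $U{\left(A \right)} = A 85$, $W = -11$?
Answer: $\frac{1}{35375} \approx 2.8269 \cdot 10^{-5}$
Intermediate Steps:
$Q{\left(j,V \right)} = V \left(-4 + j\right)$ ($Q{\left(j,V \right)} = \left(-4 + j\right) V = V \left(-4 + j\right)$)
$U{\left(A \right)} = 85 A$
$Z = 17100$ ($Z = - 10 \left(-4 - 11\right) \left(54 + \left(24 + 36\right)\right) = \left(-10\right) \left(-15\right) \left(54 + 60\right) = 150 \cdot 114 = 17100$)
$\frac{1}{U{\left(215 \right)} + Z} = \frac{1}{85 \cdot 215 + 17100} = \frac{1}{18275 + 17100} = \frac{1}{35375}$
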